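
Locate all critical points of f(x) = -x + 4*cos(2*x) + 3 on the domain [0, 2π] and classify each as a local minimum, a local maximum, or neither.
f'(x) = -8*sin(2*x) - 1

Solve f'(x) = 0 on [0, 2π]:
  f'(x) = 0 ⇔ sin(2*x) = -1/8, i.e. 2*x = arcsin(-1/8) + 2nπ or 2*x = π − arcsin(-1/8) + 2nπ; keep the solutions lying in [0, 2π].
  ⇒ x = asin(1/8)/2 + pi/2 ≈ 1.6335, pi - asin(1/8)/2 ≈ 3.0789, asin(1/8)/2 + 3*pi/2 ≈ 4.7751, -asin(1/8)/2 + 2*pi ≈ 6.2205

f''(x) = -16*cos(2*x)
Second-derivative test at each critical point:
  f''(1.6335) = 15.8745 > 0 → local minimum
  f''(3.0789) = -15.8745 < 0 → local maximum
  f''(4.7751) = 15.8745 > 0 → local minimum
  f''(6.2205) = -15.8745 < 0 → local maximum

Critical points: x = asin(1/8)/2 + pi/2 ≈ 1.6335 (local minimum); x = pi - asin(1/8)/2 ≈ 3.0789 (local maximum); x = asin(1/8)/2 + 3*pi/2 ≈ 4.7751 (local minimum); x = -asin(1/8)/2 + 2*pi ≈ 6.2205 (local maximum)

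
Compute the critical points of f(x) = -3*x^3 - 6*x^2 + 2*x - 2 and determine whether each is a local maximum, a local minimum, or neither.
f'(x) = -9*x^2 - 12*x + 2

Solve f'(x) = 0:
  9*x^2 + 12*x - 2 = 0 has no rational roots; quadratic formula: x = (-12 ± √216)/18.
  ⇒ x = -sqrt(6)/3 - 2/3 ≈ -1.4832, -2/3 + sqrt(6)/3 ≈ 0.1498

f''(x) = -18*x - 12
Second-derivative test at each critical point:
  f''(-1.4832) = 14.6969 > 0 → local minimum
  f''(0.1498) = -14.6969 < 0 → local maximum

Critical points: x = -sqrt(6)/3 - 2/3 ≈ -1.4832 (local minimum); x = -2/3 + sqrt(6)/3 ≈ 0.1498 (local maximum)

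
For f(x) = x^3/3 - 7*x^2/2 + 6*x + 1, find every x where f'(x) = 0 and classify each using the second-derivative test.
f'(x) = x^2 - 7*x + 6

Solve f'(x) = 0:
  Factor: x^2 - 7*x + 6 = (x - 6)*(x - 1) = 0.
  ⇒ x = 1, 6

f''(x) = 2*x - 7
Second-derivative test at each critical point:
  f''(1) = -5 < 0 → local maximum
  f''(6) = 5 > 0 → local minimum

Critical points: x = 1 (local maximum); x = 6 (local minimum)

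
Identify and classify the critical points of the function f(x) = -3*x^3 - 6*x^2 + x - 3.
f'(x) = -9*x^2 - 12*x + 1

Solve f'(x) = 0:
  9*x^2 + 12*x - 1 = 0 has no rational roots; quadratic formula: x = (-12 ± √180)/18.
  ⇒ x = -sqrt(5)/3 - 2/3 ≈ -1.4120, -2/3 + sqrt(5)/3 ≈ 0.0787

f''(x) = -18*x - 12
Second-derivative test at each critical point:
  f''(-1.4120) = 13.4164 > 0 → local minimum
  f''(0.0787) = -13.4164 < 0 → local maximum

Critical points: x = -sqrt(5)/3 - 2/3 ≈ -1.4120 (local minimum); x = -2/3 + sqrt(5)/3 ≈ 0.0787 (local maximum)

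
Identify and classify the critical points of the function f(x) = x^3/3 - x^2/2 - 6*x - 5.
f'(x) = x^2 - x - 6

Solve f'(x) = 0:
  Factor: x^2 - x - 6 = (x - 3)*(x + 2) = 0.
  ⇒ x = -2, 3

f''(x) = 2*x - 1
Second-derivative test at each critical point:
  f''(-2) = -5 < 0 → local maximum
  f''(3) = 5 > 0 → local minimum

Critical points: x = -2 (local maximum); x = 3 (local minimum)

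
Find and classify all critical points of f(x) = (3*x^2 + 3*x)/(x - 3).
f'(x) = 3*(x^2 - 6*x - 3)/(x^2 - 6*x + 9)

Solve f'(x) = 0:
  f'(x) = 3*(x^2 - 6*x - 3)/(x - 3)^2; the denominator is positive wherever f is defined, so f'(x) = 0 ⇔ 3*x^2 - 18*x - 9 = 0.
  Factor: 3*x^2 - 18*x - 9 = 3*(x^2 - 6*x - 3); x^2 - 6*x - 3 = 0 has no rational roots; quadratic formula: x = (6 ± √48)/2.
  ⇒ x = 3 - 2*sqrt(3) ≈ -0.4641, 3 + 2*sqrt(3) ≈ 6.4641

f''(x) = 72/(x^3 - 9*x^2 + 27*x - 27)
Second-derivative test at each critical point:
  f''(-0.4641) = -1.7321 < 0 → local maximum
  f''(6.4641) = 1.7321 > 0 → local minimum

Critical points: x = 3 - 2*sqrt(3) ≈ -0.4641 (local maximum); x = 3 + 2*sqrt(3) ≈ 6.4641 (local minimum)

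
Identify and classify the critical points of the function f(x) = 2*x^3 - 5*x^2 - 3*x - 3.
f'(x) = 6*x^2 - 10*x - 3

Solve f'(x) = 0:
  6*x^2 - 10*x - 3 = 0 has no rational roots; quadratic formula: x = (10 ± √172)/12.
  ⇒ x = 5/6 - sqrt(43)/6 ≈ -0.2596, 5/6 + sqrt(43)/6 ≈ 1.9262

f''(x) = 12*x - 10
Second-derivative test at each critical point:
  f''(-0.2596) = -13.1149 < 0 → local maximum
  f''(1.9262) = 13.1149 > 0 → local minimum

Critical points: x = 5/6 - sqrt(43)/6 ≈ -0.2596 (local maximum); x = 5/6 + sqrt(43)/6 ≈ 1.9262 (local minimum)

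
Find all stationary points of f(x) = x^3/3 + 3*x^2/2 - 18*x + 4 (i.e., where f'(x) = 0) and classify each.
f'(x) = x^2 + 3*x - 18

Solve f'(x) = 0:
  Factor: x^2 + 3*x - 18 = (x - 3)*(x + 6) = 0.
  ⇒ x = -6, 3

f''(x) = 2*x + 3
Second-derivative test at each critical point:
  f''(-6) = -9 < 0 → local maximum
  f''(3) = 9 > 0 → local minimum

Critical points: x = -6 (local maximum); x = 3 (local minimum)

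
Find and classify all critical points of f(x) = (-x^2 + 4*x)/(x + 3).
f'(x) = (-x^2 - 6*x + 12)/(x^2 + 6*x + 9)

Solve f'(x) = 0:
  f'(x) = -(x^2 + 6*x - 12)/(x + 3)^2; the denominator is positive wherever f is defined, so f'(x) = 0 ⇔ -x^2 - 6*x + 12 = 0.
  x^2 + 6*x - 12 = 0 has no rational roots; quadratic formula: x = (-6 ± √84)/2.
  ⇒ x = -sqrt(21) - 3 ≈ -7.5826, -3 + sqrt(21) ≈ 1.5826

f''(x) = -42/(x^3 + 9*x^2 + 27*x + 27)
Second-derivative test at each critical point:
  f''(-7.5826) = 0.4364 > 0 → local minimum
  f''(1.5826) = -0.4364 < 0 → local maximum

Critical points: x = -sqrt(21) - 3 ≈ -7.5826 (local minimum); x = -3 + sqrt(21) ≈ 1.5826 (local maximum)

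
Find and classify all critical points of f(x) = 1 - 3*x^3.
f'(x) = -9*x^2

Solve f'(x) = 0:
  ⇒ x = 0

f''(x) = -18*x
Second-derivative test at each critical point:
  f''(0) = 0, so the second-derivative test is inconclusive; use the first-derivative test: f'(-1/4) = -0.5625, f'(1/4) = -0.5625 — f' is negative on both sides (no sign change) → neither a local maximum nor a local minimum

Critical points: x = 0 (neither)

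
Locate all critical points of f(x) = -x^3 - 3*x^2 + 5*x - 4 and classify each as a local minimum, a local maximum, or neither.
f'(x) = -3*x^2 - 6*x + 5

Solve f'(x) = 0:
  3*x^2 + 6*x - 5 = 0 has no rational roots; quadratic formula: x = (-6 ± √96)/6.
  ⇒ x = -2*sqrt(6)/3 - 1 ≈ -2.6330, -1 + 2*sqrt(6)/3 ≈ 0.6330

f''(x) = -6*x - 6
Second-derivative test at each critical point:
  f''(-2.6330) = 9.7980 > 0 → local minimum
  f''(0.6330) = -9.7980 < 0 → local maximum

Critical points: x = -2*sqrt(6)/3 - 1 ≈ -2.6330 (local minimum); x = -1 + 2*sqrt(6)/3 ≈ 0.6330 (local maximum)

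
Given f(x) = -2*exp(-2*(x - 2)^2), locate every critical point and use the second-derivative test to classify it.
f'(x) = 8*(x - 2)*exp(-2*(x - 2)^2)

Solve f'(x) = 0:
  f'(x) = (8*x - 16)·exp(-2*(x - 2)^2) and exp(-2*(x - 2)^2) > 0 for every x, so f'(x) = 0 ⇔ 8*x - 16 = 0.
  Factor: 8*x - 16 = 8*(x - 2) = 0.
  ⇒ x = 2

f''(x) = 8*(1 - 4*(x - 2)^2)*exp(-2*(x - 2)^2)
Second-derivative test at each critical point:
  f''(2) = 8 > 0 → local minimum

Critical points: x = 2 (local minimum)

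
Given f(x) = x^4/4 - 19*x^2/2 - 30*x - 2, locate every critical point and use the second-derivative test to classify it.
f'(x) = x^3 - 19*x - 30

Solve f'(x) = 0:
  Factor: x^3 - 19*x - 30 = (x - 5)*(x + 2)*(x + 3) = 0.
  ⇒ x = -3, -2, 5

f''(x) = 3*x^2 - 19
Second-derivative test at each critical point:
  f''(-3) = 8 > 0 → local minimum
  f''(-2) = -7 < 0 → local maximum
  f''(5) = 56 > 0 → local minimum

Critical points: x = -3 (local minimum); x = -2 (local maximum); x = 5 (local minimum)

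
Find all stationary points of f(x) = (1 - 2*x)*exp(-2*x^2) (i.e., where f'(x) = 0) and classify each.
f'(x) = 2*(2*x*(2*x - 1) - 1)*exp(-2*x^2)

Solve f'(x) = 0:
  f'(x) = (8*x^2 - 4*x - 2)·exp(-2*x^2) and exp(-2*x^2) > 0 for every x, so f'(x) = 0 ⇔ 8*x^2 - 4*x - 2 = 0.
  Factor: 8*x^2 - 4*x - 2 = 2*(4*x^2 - 2*x - 1); 4*x^2 - 2*x - 1 = 0 has no rational roots; quadratic formula: x = (2 ± √20)/8.
  ⇒ x = 1/4 - sqrt(5)/4 ≈ -0.3090, 1/4 + sqrt(5)/4 ≈ 0.8090

f''(x) = 4*(4*x^2*(1 - 2*x) + 6*x - 1)*exp(-2*x^2)
Second-derivative test at each critical point:
  f''(-0.3090) = -7.3893 < 0 → local maximum
  f''(0.8090) = 2.4157 > 0 → local minimum

Critical points: x = 1/4 - sqrt(5)/4 ≈ -0.3090 (local maximum); x = 1/4 + sqrt(5)/4 ≈ 0.8090 (local minimum)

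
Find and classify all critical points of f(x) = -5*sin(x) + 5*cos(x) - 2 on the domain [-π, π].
f'(x) = -5*sqrt(2)*sin(x + pi/4)

Solve f'(x) = 0 on [-π, π]:
  f'(x) = 0 ⇔ -5*cos(x) = 5*sin(x) ⇔ tan(x) = -1, i.e. x = arctan(-1) + nπ; keep the solutions lying in [-π, π].
  ⇒ x = -pi/4 ≈ -0.7854, 3*pi/4 ≈ 2.3562

f''(x) = -5*sqrt(2)*cos(x + pi/4)
Second-derivative test at each critical point:
  f''(-0.7854) = -7.0711 < 0 → local maximum
  f''(2.3562) = 7.0711 > 0 → local minimum

Critical points: x = -pi/4 ≈ -0.7854 (local maximum); x = 3*pi/4 ≈ 2.3562 (local minimum)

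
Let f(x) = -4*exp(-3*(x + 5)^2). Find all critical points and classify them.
f'(x) = 24*(x + 5)*exp(-3*(x + 5)^2)

Solve f'(x) = 0:
  f'(x) = (24*x + 120)·exp(-3*(x + 5)^2) and exp(-3*(x + 5)^2) > 0 for every x, so f'(x) = 0 ⇔ 24*x + 120 = 0.
  Factor: 24*x + 120 = 24*(x + 5) = 0.
  ⇒ x = -5

f''(x) = 24*(1 - 6*(x + 5)^2)*exp(-3*(x + 5)^2)
Second-derivative test at each critical point:
  f''(-5) = 24 > 0 → local minimum

Critical points: x = -5 (local minimum)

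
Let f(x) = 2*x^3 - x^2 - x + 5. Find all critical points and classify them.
f'(x) = 6*x^2 - 2*x - 1

Solve f'(x) = 0:
  6*x^2 - 2*x - 1 = 0 has no rational roots; quadratic formula: x = (2 ± √28)/12.
  ⇒ x = 1/6 - sqrt(7)/6 ≈ -0.2743, 1/6 + sqrt(7)/6 ≈ 0.6076

f''(x) = 12*x - 2
Second-derivative test at each critical point:
  f''(-0.2743) = -5.2915 < 0 → local maximum
  f''(0.6076) = 5.2915 > 0 → local minimum

Critical points: x = 1/6 - sqrt(7)/6 ≈ -0.2743 (local maximum); x = 1/6 + sqrt(7)/6 ≈ 0.6076 (local minimum)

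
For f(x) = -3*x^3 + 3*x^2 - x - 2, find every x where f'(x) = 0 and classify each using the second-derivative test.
f'(x) = -9*x^2 + 6*x - 1

Solve f'(x) = 0:
  Factor: -9*x^2 + 6*x - 1 = -(3*x - 1)^2 = 0.
  ⇒ x = 1/3

f''(x) = 6 - 18*x
Second-derivative test at each critical point:
  f''(1/3) = 0, so the second-derivative test is inconclusive; use the first-derivative test: f'(1/12) = -0.5625, f'(7/12) = -0.5625 — f' is negative on both sides (no sign change) → neither a local maximum nor a local minimum

Critical points: x = 1/3 (neither)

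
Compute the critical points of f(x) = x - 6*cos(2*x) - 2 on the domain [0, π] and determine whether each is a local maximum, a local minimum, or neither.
f'(x) = 12*sin(2*x) + 1

Solve f'(x) = 0 on [0, π]:
  f'(x) = 0 ⇔ sin(2*x) = -1/12, i.e. 2*x = arcsin(-1/12) + 2nπ or 2*x = π − arcsin(-1/12) + 2nπ; keep the solutions lying in [0, π].
  ⇒ x = asin(1/12)/2 + pi/2 ≈ 1.6125, pi - asin(1/12)/2 ≈ 3.0999

f''(x) = 24*cos(2*x)
Second-derivative test at each critical point:
  f''(1.6125) = -23.9165 < 0 → local maximum
  f''(3.0999) = 23.9165 > 0 → local minimum

Critical points: x = asin(1/12)/2 + pi/2 ≈ 1.6125 (local maximum); x = pi - asin(1/12)/2 ≈ 3.0999 (local minimum)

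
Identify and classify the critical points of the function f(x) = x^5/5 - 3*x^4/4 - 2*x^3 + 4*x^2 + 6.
f'(x) = x*(x^3 - 3*x^2 - 6*x + 8)

Solve f'(x) = 0:
  Factor: x^4 - 3*x^3 - 6*x^2 + 8*x = x*(x - 4)*(x - 1)*(x + 2) = 0.
  ⇒ x = -2, 0, 1, 4

f''(x) = 4*x^3 - 9*x^2 - 12*x + 8
Second-derivative test at each critical point:
  f''(-2) = -36 < 0 → local maximum
  f''(0) = 8 > 0 → local minimum
  f''(1) = -9 < 0 → local maximum
  f''(4) = 72 > 0 → local minimum

Critical points: x = -2 (local maximum); x = 0 (local minimum); x = 1 (local maximum); x = 4 (local minimum)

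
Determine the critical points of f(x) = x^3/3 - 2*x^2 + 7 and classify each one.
f'(x) = x*(x - 4)

Solve f'(x) = 0:
  Factor: x^2 - 4*x = x*(x - 4) = 0.
  ⇒ x = 0, 4

f''(x) = 2*x - 4
Second-derivative test at each critical point:
  f''(0) = -4 < 0 → local maximum
  f''(4) = 4 > 0 → local minimum

Critical points: x = 0 (local maximum); x = 4 (local minimum)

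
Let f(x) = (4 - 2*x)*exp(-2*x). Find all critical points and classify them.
f'(x) = 2*(2*x - 5)*exp(-2*x)

Solve f'(x) = 0:
  f'(x) = (4*x - 10)·exp(-2*x) and exp(-2*x) > 0 for every x, so f'(x) = 0 ⇔ 4*x - 10 = 0.
  Factor: 4*x - 10 = 2*(2*x - 5) = 0.
  ⇒ x = 5/2

f''(x) = 8*(3 - x)*exp(-2*x)
Second-derivative test at each critical point:
  f''(5/2) = 0.0270 > 0 → local minimum

Critical points: x = 5/2 (local minimum)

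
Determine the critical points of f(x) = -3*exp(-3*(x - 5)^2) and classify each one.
f'(x) = 18*(x - 5)*exp(-3*(x - 5)^2)

Solve f'(x) = 0:
  f'(x) = (18*x - 90)·exp(-3*(x - 5)^2) and exp(-3*(x - 5)^2) > 0 for every x, so f'(x) = 0 ⇔ 18*x - 90 = 0.
  Factor: 18*x - 90 = 18*(x - 5) = 0.
  ⇒ x = 5

f''(x) = 18*(1 - 6*(x - 5)^2)*exp(-3*(x - 5)^2)
Second-derivative test at each critical point:
  f''(5) = 18 > 0 → local minimum

Critical points: x = 5 (local minimum)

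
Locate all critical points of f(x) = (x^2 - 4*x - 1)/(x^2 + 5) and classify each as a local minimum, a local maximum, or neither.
f'(x) = 4*(x^2 + 3*x - 5)/(x^4 + 10*x^2 + 25)

Solve f'(x) = 0:
  f'(x) = 4*(x^2 + 3*x - 5)/(x^2 + 5)^2; the denominator is positive wherever f is defined, so f'(x) = 0 ⇔ 4*x^2 + 12*x - 20 = 0.
  Factor: 4*x^2 + 12*x - 20 = 4*(x^2 + 3*x - 5); x^2 + 3*x - 5 = 0 has no rational roots; quadratic formula: x = (-3 ± √29)/2.
  ⇒ x = -sqrt(29)/2 - 3/2 ≈ -4.1926, -3/2 + sqrt(29)/2 ≈ 1.1926

f''(x) = 4*(-2*x^3 - 9*x^2 + 30*x + 15)/(x^6 + 15*x^4 + 75*x^2 + 125)
Second-derivative test at each critical point:
  f''(-4.1926) = -0.0423 < 0 → local maximum
  f''(1.1926) = 0.5223 > 0 → local minimum

Critical points: x = -sqrt(29)/2 - 3/2 ≈ -4.1926 (local maximum); x = -3/2 + sqrt(29)/2 ≈ 1.1926 (local minimum)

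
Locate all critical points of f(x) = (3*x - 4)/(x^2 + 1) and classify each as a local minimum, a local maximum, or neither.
f'(x) = (-3*x^2 + 8*x + 3)/(x^4 + 2*x^2 + 1)

Solve f'(x) = 0:
  f'(x) = -(x - 3)*(3*x + 1)/(x^2 + 1)^2; the denominator is positive wherever f is defined, so f'(x) = 0 ⇔ -3*x^2 + 8*x + 3 = 0.
  Factor: -3*x^2 + 8*x + 3 = -(x - 3)*(3*x + 1) = 0.
  ⇒ x = -1/3, 3

f''(x) = 2*(4*x^2*(3*x - 4) + (4 - 9*x)*(x^2 + 1))/(x^2 + 1)^3
Second-derivative test at each critical point:
  f''(-1/3) = 81/10 > 0 → local minimum
  f''(3) = -1/10 < 0 → local maximum

Critical points: x = -1/3 (local minimum); x = 3 (local maximum)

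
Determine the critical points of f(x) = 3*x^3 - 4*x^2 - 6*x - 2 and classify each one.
f'(x) = 9*x^2 - 8*x - 6

Solve f'(x) = 0:
  9*x^2 - 8*x - 6 = 0 has no rational roots; quadratic formula: x = (8 ± √280)/18.
  ⇒ x = 4/9 - sqrt(70)/9 ≈ -0.4852, 4/9 + sqrt(70)/9 ≈ 1.3741

f''(x) = 18*x - 8
Second-derivative test at each critical point:
  f''(-0.4852) = -16.7332 < 0 → local maximum
  f''(1.3741) = 16.7332 > 0 → local minimum

Critical points: x = 4/9 - sqrt(70)/9 ≈ -0.4852 (local maximum); x = 4/9 + sqrt(70)/9 ≈ 1.3741 (local minimum)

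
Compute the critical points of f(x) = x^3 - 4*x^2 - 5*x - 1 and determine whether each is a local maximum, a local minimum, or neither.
f'(x) = 3*x^2 - 8*x - 5

Solve f'(x) = 0:
  3*x^2 - 8*x - 5 = 0 has no rational roots; quadratic formula: x = (8 ± √124)/6.
  ⇒ x = 4/3 - sqrt(31)/3 ≈ -0.5226, 4/3 + sqrt(31)/3 ≈ 3.1893

f''(x) = 6*x - 8
Second-derivative test at each critical point:
  f''(-0.5226) = -11.1355 < 0 → local maximum
  f''(3.1893) = 11.1355 > 0 → local minimum

Critical points: x = 4/3 - sqrt(31)/3 ≈ -0.5226 (local maximum); x = 4/3 + sqrt(31)/3 ≈ 3.1893 (local minimum)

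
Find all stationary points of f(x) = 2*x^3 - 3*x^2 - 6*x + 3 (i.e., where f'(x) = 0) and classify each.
f'(x) = 6*x^2 - 6*x - 6

Solve f'(x) = 0:
  Factor: 6*x^2 - 6*x - 6 = 6*(x^2 - x - 1); x^2 - x - 1 = 0 has no rational roots; quadratic formula: x = (1 ± √5)/2.
  ⇒ x = 1/2 - sqrt(5)/2 ≈ -0.6180, 1/2 + sqrt(5)/2 ≈ 1.6180

f''(x) = 12*x - 6
Second-derivative test at each critical point:
  f''(-0.6180) = -13.4164 < 0 → local maximum
  f''(1.6180) = 13.4164 > 0 → local minimum

Critical points: x = 1/2 - sqrt(5)/2 ≈ -0.6180 (local maximum); x = 1/2 + sqrt(5)/2 ≈ 1.6180 (local minimum)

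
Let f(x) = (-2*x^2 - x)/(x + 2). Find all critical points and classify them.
f'(x) = 2*(-x^2 - 4*x - 1)/(x^2 + 4*x + 4)

Solve f'(x) = 0:
  f'(x) = -2*(x^2 + 4*x + 1)/(x + 2)^2; the denominator is positive wherever f is defined, so f'(x) = 0 ⇔ -2*x^2 - 8*x - 2 = 0.
  Factor: -2*x^2 - 8*x - 2 = -2*(x^2 + 4*x + 1); x^2 + 4*x + 1 = 0 has no rational roots; quadratic formula: x = (-4 ± √12)/2.
  ⇒ x = -2 - sqrt(3) ≈ -3.7321, -2 + sqrt(3) ≈ -0.2679

f''(x) = -12/(x^3 + 6*x^2 + 12*x + 8)
Second-derivative test at each critical point:
  f''(-3.7321) = 2.3094 > 0 → local minimum
  f''(-0.2679) = -2.3094 < 0 → local maximum

Critical points: x = -2 - sqrt(3) ≈ -3.7321 (local minimum); x = -2 + sqrt(3) ≈ -0.2679 (local maximum)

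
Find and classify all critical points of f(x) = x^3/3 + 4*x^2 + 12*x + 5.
f'(x) = x^2 + 8*x + 12

Solve f'(x) = 0:
  Factor: x^2 + 8*x + 12 = (x + 2)*(x + 6) = 0.
  ⇒ x = -6, -2

f''(x) = 2*x + 8
Second-derivative test at each critical point:
  f''(-6) = -4 < 0 → local maximum
  f''(-2) = 4 > 0 → local minimum

Critical points: x = -6 (local maximum); x = -2 (local minimum)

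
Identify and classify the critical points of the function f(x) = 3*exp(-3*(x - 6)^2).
f'(x) = 18*(6 - x)*exp(-3*(x - 6)^2)

Solve f'(x) = 0:
  f'(x) = (108 - 18*x)·exp(-3*(x - 6)^2) and exp(-3*(x - 6)^2) > 0 for every x, so f'(x) = 0 ⇔ 108 - 18*x = 0.
  Factor: 108 - 18*x = -18*(x - 6) = 0.
  ⇒ x = 6

f''(x) = 18*(6*(x - 6)^2 - 1)*exp(-3*(x - 6)^2)
Second-derivative test at each critical point:
  f''(6) = -18 < 0 → local maximum

Critical points: x = 6 (local maximum)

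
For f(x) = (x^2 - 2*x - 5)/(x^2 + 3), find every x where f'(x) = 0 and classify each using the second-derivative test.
f'(x) = 2*(x^2 + 8*x - 3)/(x^4 + 6*x^2 + 9)

Solve f'(x) = 0:
  f'(x) = 2*(x^2 + 8*x - 3)/(x^2 + 3)^2; the denominator is positive wherever f is defined, so f'(x) = 0 ⇔ 2*x^2 + 16*x - 6 = 0.
  Factor: 2*x^2 + 16*x - 6 = 2*(x^2 + 8*x - 3); x^2 + 8*x - 3 = 0 has no rational roots; quadratic formula: x = (-8 ± √76)/2.
  ⇒ x = -sqrt(19) - 4 ≈ -8.3589, -4 + sqrt(19) ≈ 0.3589

f''(x) = 4*(-x^3 - 12*x^2 + 9*x + 12)/(x^6 + 9*x^4 + 27*x^2 + 27)
Second-derivative test at each critical point:
  f''(-8.3589) = -0.0033 < 0 → local maximum
  f''(0.3589) = 1.7811 > 0 → local minimum

Critical points: x = -sqrt(19) - 4 ≈ -8.3589 (local maximum); x = -4 + sqrt(19) ≈ 0.3589 (local minimum)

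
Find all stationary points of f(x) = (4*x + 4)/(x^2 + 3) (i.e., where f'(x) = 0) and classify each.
f'(x) = 4*(x^2 - 2*x*(x + 1) + 3)/(x^2 + 3)^2

Solve f'(x) = 0:
  f'(x) = -4*(x - 1)*(x + 3)/(x^2 + 3)^2; the denominator is positive wherever f is defined, so f'(x) = 0 ⇔ -4*x^2 - 8*x + 12 = 0.
  Factor: -4*x^2 - 8*x + 12 = -4*(x - 1)*(x + 3) = 0.
  ⇒ x = -3, 1

f''(x) = 8*(4*x^2*(x + 1) - (3*x + 1)*(x^2 + 3))/(x^2 + 3)^3
Second-derivative test at each critical point:
  f''(-3) = 1/9 > 0 → local minimum
  f''(1) = -1 < 0 → local maximum

Critical points: x = -3 (local minimum); x = 1 (local maximum)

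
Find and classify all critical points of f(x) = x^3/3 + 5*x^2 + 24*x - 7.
f'(x) = x^2 + 10*x + 24

Solve f'(x) = 0:
  Factor: x^2 + 10*x + 24 = (x + 4)*(x + 6) = 0.
  ⇒ x = -6, -4

f''(x) = 2*x + 10
Second-derivative test at each critical point:
  f''(-6) = -2 < 0 → local maximum
  f''(-4) = 2 > 0 → local minimum

Critical points: x = -6 (local maximum); x = -4 (local minimum)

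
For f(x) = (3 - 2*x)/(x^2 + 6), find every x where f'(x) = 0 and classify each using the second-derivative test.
f'(x) = 2*(x^2 - 3*x - 6)/(x^4 + 12*x^2 + 36)

Solve f'(x) = 0:
  f'(x) = 2*(x^2 - 3*x - 6)/(x^2 + 6)^2; the denominator is positive wherever f is defined, so f'(x) = 0 ⇔ 2*x^2 - 6*x - 12 = 0.
  Factor: 2*x^2 - 6*x - 12 = 2*(x^2 - 3*x - 6); x^2 - 3*x - 6 = 0 has no rational roots; quadratic formula: x = (3 ± √33)/2.
  ⇒ x = 3/2 - sqrt(33)/2 ≈ -1.3723, 3/2 + sqrt(33)/2 ≈ 4.3723

f''(x) = 2*(4*x^2*(3 - 2*x) + 3*(2*x - 1)*(x^2 + 6))/(x^2 + 6)^3
Second-derivative test at each critical point:
  f''(-1.3723) = -0.1849 < 0 → local maximum
  f''(4.3723) = 0.0182 > 0 → local minimum

Critical points: x = 3/2 - sqrt(33)/2 ≈ -1.3723 (local maximum); x = 3/2 + sqrt(33)/2 ≈ 4.3723 (local minimum)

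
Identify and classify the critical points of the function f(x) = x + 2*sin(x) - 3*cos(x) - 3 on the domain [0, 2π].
f'(x) = 3*sin(x) + 2*cos(x) + 1

Solve f'(x) = 0 on [0, 2π]:
  f'(x) = 0 ⇔ 3*sin(x) + 2*cos(x) = -1. Write the left side as R·cos(x + φ) with R = √(2² + (-3)²) = sqrt(13), cos φ = 2*sqrt(13)/13, sin φ = -3*sqrt(13)/13; then cos(x + φ) = -sqrt(13)/13. Solve for x and keep the solutions lying in [0, 2π].
  ⇒ x = atan((-3 + 4*sqrt(3))/(-6*sqrt(3) - 2)) + pi ≈ 2.8346, atan((-4*sqrt(3) - 3)/(-2 + 6*sqrt(3))) + 2*pi ≈ 5.4141

f''(x) = -2*sin(x) + 3*cos(x)
Second-derivative test at each critical point:
  f''(2.8346) = -3.4641 < 0 → local maximum
  f''(5.4141) = 3.4641 > 0 → local minimum

Critical points: x = atan((-3 + 4*sqrt(3))/(-6*sqrt(3) - 2)) + pi ≈ 2.8346 (local maximum); x = atan((-4*sqrt(3) - 3)/(-2 + 6*sqrt(3))) + 2*pi ≈ 5.4141 (local minimum)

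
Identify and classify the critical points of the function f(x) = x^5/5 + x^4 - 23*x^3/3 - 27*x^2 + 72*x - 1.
f'(x) = x^4 + 4*x^3 - 23*x^2 - 54*x + 72

Solve f'(x) = 0:
  Factor: x^4 + 4*x^3 - 23*x^2 - 54*x + 72 = (x - 4)*(x - 1)*(x + 3)*(x + 6) = 0.
  ⇒ x = -6, -3, 1, 4

f''(x) = 4*x^3 + 12*x^2 - 46*x - 54
Second-derivative test at each critical point:
  f''(-6) = -210 < 0 → local maximum
  f''(-3) = 84 > 0 → local minimum
  f''(1) = -84 < 0 → local maximum
  f''(4) = 210 > 0 → local minimum

Critical points: x = -6 (local maximum); x = -3 (local minimum); x = 1 (local maximum); x = 4 (local minimum)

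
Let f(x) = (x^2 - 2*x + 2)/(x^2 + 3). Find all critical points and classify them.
f'(x) = 2*(x^2 + x - 3)/(x^4 + 6*x^2 + 9)

Solve f'(x) = 0:
  f'(x) = 2*(x^2 + x - 3)/(x^2 + 3)^2; the denominator is positive wherever f is defined, so f'(x) = 0 ⇔ 2*x^2 + 2*x - 6 = 0.
  Factor: 2*x^2 + 2*x - 6 = 2*(x^2 + x - 3); x^2 + x - 3 = 0 has no rational roots; quadratic formula: x = (-1 ± √13)/2.
  ⇒ x = -sqrt(13)/2 - 1/2 ≈ -2.3028, -1/2 + sqrt(13)/2 ≈ 1.3028

f''(x) = 2*(-2*x^3 - 3*x^2 + 18*x + 3)/(x^6 + 9*x^4 + 27*x^2 + 27)
Second-derivative test at each critical point:
  f''(-2.3028) = -0.1046 < 0 → local maximum
  f''(1.3028) = 0.3268 > 0 → local minimum

Critical points: x = -sqrt(13)/2 - 1/2 ≈ -2.3028 (local maximum); x = -1/2 + sqrt(13)/2 ≈ 1.3028 (local minimum)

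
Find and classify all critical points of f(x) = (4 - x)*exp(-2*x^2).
f'(x) = (4*x*(x - 4) - 1)*exp(-2*x^2)

Solve f'(x) = 0:
  f'(x) = (4*x^2 - 16*x - 1)·exp(-2*x^2) and exp(-2*x^2) > 0 for every x, so f'(x) = 0 ⇔ 4*x^2 - 16*x - 1 = 0.
  4*x^2 - 16*x - 1 = 0 has no rational roots; quadratic formula: x = (16 ± √272)/8.
  ⇒ x = 2 - sqrt(17)/2 ≈ -0.0616, 2 + sqrt(17)/2 ≈ 4.0616

f''(x) = 4*(4*x^2*(4 - x) + 3*x - 4)*exp(-2*x^2)
Second-derivative test at each critical point:
  f''(-0.0616) = -16.3679 < 0 → local maximum
  f''(4.0616) = 7.742e-14 > 0 → local minimum

Critical points: x = 2 - sqrt(17)/2 ≈ -0.0616 (local maximum); x = 2 + sqrt(17)/2 ≈ 4.0616 (local minimum)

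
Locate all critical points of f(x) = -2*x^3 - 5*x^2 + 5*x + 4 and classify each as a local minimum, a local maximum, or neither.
f'(x) = -6*x^2 - 10*x + 5

Solve f'(x) = 0:
  6*x^2 + 10*x - 5 = 0 has no rational roots; quadratic formula: x = (-10 ± √220)/12.
  ⇒ x = -sqrt(55)/6 - 5/6 ≈ -2.0694, -5/6 + sqrt(55)/6 ≈ 0.4027

f''(x) = -12*x - 10
Second-derivative test at each critical point:
  f''(-2.0694) = 14.8324 > 0 → local minimum
  f''(0.4027) = -14.8324 < 0 → local maximum

Critical points: x = -sqrt(55)/6 - 5/6 ≈ -2.0694 (local minimum); x = -5/6 + sqrt(55)/6 ≈ 0.4027 (local maximum)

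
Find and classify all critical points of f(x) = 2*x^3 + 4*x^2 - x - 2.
f'(x) = 6*x^2 + 8*x - 1

Solve f'(x) = 0:
  6*x^2 + 8*x - 1 = 0 has no rational roots; quadratic formula: x = (-8 ± √88)/12.
  ⇒ x = -sqrt(22)/6 - 2/3 ≈ -1.4484, -2/3 + sqrt(22)/6 ≈ 0.1151

f''(x) = 12*x + 8
Second-derivative test at each critical point:
  f''(-1.4484) = -9.3808 < 0 → local maximum
  f''(0.1151) = 9.3808 > 0 → local minimum

Critical points: x = -sqrt(22)/6 - 2/3 ≈ -1.4484 (local maximum); x = -2/3 + sqrt(22)/6 ≈ 0.1151 (local minimum)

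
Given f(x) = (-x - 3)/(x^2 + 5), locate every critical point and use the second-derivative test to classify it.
f'(x) = (-x^2 + 2*x*(x + 3) - 5)/(x^2 + 5)^2

Solve f'(x) = 0:
  f'(x) = (x^2 + 6*x - 5)/(x^2 + 5)^2; the denominator is positive wherever f is defined, so f'(x) = 0 ⇔ x^2 + 6*x - 5 = 0.
  x^2 + 6*x - 5 = 0 has no rational roots; quadratic formula: x = (-6 ± √56)/2.
  ⇒ x = -sqrt(14) - 3 ≈ -6.7417, -3 + sqrt(14) ≈ 0.7417

f''(x) = 2*(-4*x^2*(x + 3) + 3*(x + 1)*(x^2 + 5))/(x^2 + 5)^3
Second-derivative test at each critical point:
  f''(-6.7417) = -0.0029 < 0 → local maximum
  f''(0.7417) = 0.2429 > 0 → local minimum

Critical points: x = -sqrt(14) - 3 ≈ -6.7417 (local maximum); x = -3 + sqrt(14) ≈ 0.7417 (local minimum)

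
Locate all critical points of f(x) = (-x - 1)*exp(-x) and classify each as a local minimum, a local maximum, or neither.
f'(x) = x*exp(-x)

Solve f'(x) = 0:
  f'(x) = (x)·exp(-x) and exp(-x) > 0 for every x, so f'(x) = 0 ⇔ x = 0.
  x = 0.
  ⇒ x = 0

f''(x) = (1 - x)*exp(-x)
Second-derivative test at each critical point:
  f''(0) = 1 > 0 → local minimum

Critical points: x = 0 (local minimum)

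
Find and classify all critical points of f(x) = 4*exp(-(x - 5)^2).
f'(x) = 8*(5 - x)*exp(-(x - 5)^2)

Solve f'(x) = 0:
  f'(x) = (40 - 8*x)·exp(-(x - 5)^2) and exp(-(x - 5)^2) > 0 for every x, so f'(x) = 0 ⇔ 40 - 8*x = 0.
  Factor: 40 - 8*x = -8*(x - 5) = 0.
  ⇒ x = 5

f''(x) = 8*(2*(x - 5)^2 - 1)*exp(-(x - 5)^2)
Second-derivative test at each critical point:
  f''(5) = -8 < 0 → local maximum

Critical points: x = 5 (local maximum)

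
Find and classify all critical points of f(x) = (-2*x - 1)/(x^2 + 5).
f'(x) = 2*(x^2 + x - 5)/(x^4 + 10*x^2 + 25)

Solve f'(x) = 0:
  f'(x) = 2*(x^2 + x - 5)/(x^2 + 5)^2; the denominator is positive wherever f is defined, so f'(x) = 0 ⇔ 2*x^2 + 2*x - 10 = 0.
  Factor: 2*x^2 + 2*x - 10 = 2*(x^2 + x - 5); x^2 + x - 5 = 0 has no rational roots; quadratic formula: x = (-1 ± √21)/2.
  ⇒ x = -sqrt(21)/2 - 1/2 ≈ -2.7913, -1/2 + sqrt(21)/2 ≈ 1.7913

f''(x) = 2*(-4*x^2*(2*x + 1) + (6*x + 1)*(x^2 + 5))/(x^2 + 5)^3
Second-derivative test at each critical point:
  f''(-2.7913) = -0.0560 < 0 → local maximum
  f''(1.7913) = 0.1360 > 0 → local minimum

Critical points: x = -sqrt(21)/2 - 1/2 ≈ -2.7913 (local maximum); x = -1/2 + sqrt(21)/2 ≈ 1.7913 (local minimum)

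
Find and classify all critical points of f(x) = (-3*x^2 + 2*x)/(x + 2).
f'(x) = (-3*x^2 - 12*x + 4)/(x^2 + 4*x + 4)

Solve f'(x) = 0:
  f'(x) = -(3*x^2 + 12*x - 4)/(x + 2)^2; the denominator is positive wherever f is defined, so f'(x) = 0 ⇔ -3*x^2 - 12*x + 4 = 0.
  3*x^2 + 12*x - 4 = 0 has no rational roots; quadratic formula: x = (-12 ± √192)/6.
  ⇒ x = -4*sqrt(3)/3 - 2 ≈ -4.3094, -2 + 4*sqrt(3)/3 ≈ 0.3094

f''(x) = -32/(x^3 + 6*x^2 + 12*x + 8)
Second-derivative test at each critical point:
  f''(-4.3094) = 2.5981 > 0 → local minimum
  f''(0.3094) = -2.5981 < 0 → local maximum

Critical points: x = -4*sqrt(3)/3 - 2 ≈ -4.3094 (local minimum); x = -2 + 4*sqrt(3)/3 ≈ 0.3094 (local maximum)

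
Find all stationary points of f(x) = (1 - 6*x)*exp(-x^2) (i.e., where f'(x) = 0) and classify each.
f'(x) = 2*(x*(6*x - 1) - 3)*exp(-x^2)

Solve f'(x) = 0:
  f'(x) = (12*x^2 - 2*x - 6)·exp(-x^2) and exp(-x^2) > 0 for every x, so f'(x) = 0 ⇔ 12*x^2 - 2*x - 6 = 0.
  Factor: 12*x^2 - 2*x - 6 = 2*(6*x^2 - x - 3); 6*x^2 - x - 3 = 0 has no rational roots; quadratic formula: x = (1 ± √73)/12.
  ⇒ x = 1/12 - sqrt(73)/12 ≈ -0.6287, 1/12 + sqrt(73)/12 ≈ 0.7953

f''(x) = 2*(2*x^2*(1 - 6*x) + 18*x - 1)*exp(-x^2)
Second-derivative test at each critical point:
  f''(-0.6287) = -11.5093 < 0 → local maximum
  f''(0.7953) = 9.0777 > 0 → local minimum

Critical points: x = 1/12 - sqrt(73)/12 ≈ -0.6287 (local maximum); x = 1/12 + sqrt(73)/12 ≈ 0.7953 (local minimum)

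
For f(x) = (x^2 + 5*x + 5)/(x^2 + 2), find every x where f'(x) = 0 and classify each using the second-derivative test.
f'(x) = (-5*x^2 - 6*x + 10)/(x^4 + 4*x^2 + 4)

Solve f'(x) = 0:
  f'(x) = -(5*x^2 + 6*x - 10)/(x^2 + 2)^2; the denominator is positive wherever f is defined, so f'(x) = 0 ⇔ -5*x^2 - 6*x + 10 = 0.
  5*x^2 + 6*x - 10 = 0 has no rational roots; quadratic formula: x = (-6 ± √236)/10.
  ⇒ x = -sqrt(59)/5 - 3/5 ≈ -2.1362, -3/5 + sqrt(59)/5 ≈ 0.9362

f''(x) = 2*(5*x^3 + 9*x^2 - 30*x - 6)/(x^6 + 6*x^4 + 12*x^2 + 8)
Second-derivative test at each critical point:
  f''(-2.1362) = 0.3566 > 0 → local minimum
  f''(0.9362) = -1.8566 < 0 → local maximum

Critical points: x = -sqrt(59)/5 - 3/5 ≈ -2.1362 (local minimum); x = -3/5 + sqrt(59)/5 ≈ 0.9362 (local maximum)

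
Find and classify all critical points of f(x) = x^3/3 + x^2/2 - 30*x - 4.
f'(x) = x^2 + x - 30

Solve f'(x) = 0:
  Factor: x^2 + x - 30 = (x - 5)*(x + 6) = 0.
  ⇒ x = -6, 5

f''(x) = 2*x + 1
Second-derivative test at each critical point:
  f''(-6) = -11 < 0 → local maximum
  f''(5) = 11 > 0 → local minimum

Critical points: x = -6 (local maximum); x = 5 (local minimum)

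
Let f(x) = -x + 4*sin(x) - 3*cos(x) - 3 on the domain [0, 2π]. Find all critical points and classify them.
f'(x) = 3*sin(x) + 4*cos(x) - 1

Solve f'(x) = 0 on [0, 2π]:
  f'(x) = 0 ⇔ 3*sin(x) + 4*cos(x) = 1. Write the left side as R·cos(x + φ) with R = √(4² + (-3)²) = 5, cos φ = 4/5, sin φ = -3/5; then cos(x + φ) = 1/5. Solve for x and keep the solutions lying in [0, 2π].
  ⇒ x = atan((3 + 8*sqrt(6))/(4 - 6*sqrt(6))) + pi ≈ 2.0129, atan((3 - 8*sqrt(6))/(4 + 6*sqrt(6))) + 2*pi ≈ 5.5572

f''(x) = -4*sin(x) + 3*cos(x)
Second-derivative test at each critical point:
  f''(2.0129) = -4.8990 < 0 → local maximum
  f''(5.5572) = 4.8990 > 0 → local minimum

Critical points: x = atan((3 + 8*sqrt(6))/(4 - 6*sqrt(6))) + pi ≈ 2.0129 (local maximum); x = atan((3 - 8*sqrt(6))/(4 + 6*sqrt(6))) + 2*pi ≈ 5.5572 (local minimum)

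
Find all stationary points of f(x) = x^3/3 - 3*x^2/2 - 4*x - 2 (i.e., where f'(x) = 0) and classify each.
f'(x) = x^2 - 3*x - 4

Solve f'(x) = 0:
  Factor: x^2 - 3*x - 4 = (x - 4)*(x + 1) = 0.
  ⇒ x = -1, 4

f''(x) = 2*x - 3
Second-derivative test at each critical point:
  f''(-1) = -5 < 0 → local maximum
  f''(4) = 5 > 0 → local minimum

Critical points: x = -1 (local maximum); x = 4 (local minimum)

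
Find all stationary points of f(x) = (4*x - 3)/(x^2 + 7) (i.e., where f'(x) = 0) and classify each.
f'(x) = 2*(-2*x^2 + 3*x + 14)/(x^4 + 14*x^2 + 49)

Solve f'(x) = 0:
  f'(x) = -2*(x + 2)*(2*x - 7)/(x^2 + 7)^2; the denominator is positive wherever f is defined, so f'(x) = 0 ⇔ -4*x^2 + 6*x + 28 = 0.
  Factor: -4*x^2 + 6*x + 28 = -2*(x + 2)*(2*x - 7) = 0.
  ⇒ x = -2, 7/2

f''(x) = 2*(4*x^2*(4*x - 3) + 3*(1 - 4*x)*(x^2 + 7))/(x^2 + 7)^3
Second-derivative test at each critical point:
  f''(-2) = 2/11 > 0 → local minimum
  f''(7/2) = -32/539 < 0 → local maximum

Critical points: x = -2 (local minimum); x = 7/2 (local maximum)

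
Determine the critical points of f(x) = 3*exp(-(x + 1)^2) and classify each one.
f'(x) = 6*(-x - 1)*exp(-(x + 1)^2)

Solve f'(x) = 0:
  f'(x) = (-6*x - 6)·exp(-(x + 1)^2) and exp(-(x + 1)^2) > 0 for every x, so f'(x) = 0 ⇔ -6*x - 6 = 0.
  Factor: -6*x - 6 = -6*(x + 1) = 0.
  ⇒ x = -1

f''(x) = 6*(2*(x + 1)^2 - 1)*exp(-(x + 1)^2)
Second-derivative test at each critical point:
  f''(-1) = -6 < 0 → local maximum

Critical points: x = -1 (local maximum)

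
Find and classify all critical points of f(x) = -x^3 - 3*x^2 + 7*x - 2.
f'(x) = -3*x^2 - 6*x + 7

Solve f'(x) = 0:
  3*x^2 + 6*x - 7 = 0 has no rational roots; quadratic formula: x = (-6 ± √120)/6.
  ⇒ x = -sqrt(30)/3 - 1 ≈ -2.8257, -1 + sqrt(30)/3 ≈ 0.8257

f''(x) = -6*x - 6
Second-derivative test at each critical point:
  f''(-2.8257) = 10.9545 > 0 → local minimum
  f''(0.8257) = -10.9545 < 0 → local maximum

Critical points: x = -sqrt(30)/3 - 1 ≈ -2.8257 (local minimum); x = -1 + sqrt(30)/3 ≈ 0.8257 (local maximum)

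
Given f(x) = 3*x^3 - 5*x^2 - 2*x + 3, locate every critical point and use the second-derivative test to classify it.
f'(x) = 9*x^2 - 10*x - 2

Solve f'(x) = 0:
  9*x^2 - 10*x - 2 = 0 has no rational roots; quadratic formula: x = (10 ± √172)/18.
  ⇒ x = 5/9 - sqrt(43)/9 ≈ -0.1730, 5/9 + sqrt(43)/9 ≈ 1.2842

f''(x) = 18*x - 10
Second-derivative test at each critical point:
  f''(-0.1730) = -13.1149 < 0 → local maximum
  f''(1.2842) = 13.1149 > 0 → local minimum

Critical points: x = 5/9 - sqrt(43)/9 ≈ -0.1730 (local maximum); x = 5/9 + sqrt(43)/9 ≈ 1.2842 (local minimum)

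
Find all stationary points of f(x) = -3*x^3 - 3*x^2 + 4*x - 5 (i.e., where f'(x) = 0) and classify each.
f'(x) = -9*x^2 - 6*x + 4

Solve f'(x) = 0:
  9*x^2 + 6*x - 4 = 0 has no rational roots; quadratic formula: x = (-6 ± √180)/18.
  ⇒ x = -sqrt(5)/3 - 1/3 ≈ -1.0787, -1/3 + sqrt(5)/3 ≈ 0.4120

f''(x) = -18*x - 6
Second-derivative test at each critical point:
  f''(-1.0787) = 13.4164 > 0 → local minimum
  f''(0.4120) = -13.4164 < 0 → local maximum

Critical points: x = -sqrt(5)/3 - 1/3 ≈ -1.0787 (local minimum); x = -1/3 + sqrt(5)/3 ≈ 0.4120 (local maximum)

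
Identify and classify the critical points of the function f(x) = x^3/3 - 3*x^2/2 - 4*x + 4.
f'(x) = x^2 - 3*x - 4

Solve f'(x) = 0:
  Factor: x^2 - 3*x - 4 = (x - 4)*(x + 1) = 0.
  ⇒ x = -1, 4

f''(x) = 2*x - 3
Second-derivative test at each critical point:
  f''(-1) = -5 < 0 → local maximum
  f''(4) = 5 > 0 → local minimum

Critical points: x = -1 (local maximum); x = 4 (local minimum)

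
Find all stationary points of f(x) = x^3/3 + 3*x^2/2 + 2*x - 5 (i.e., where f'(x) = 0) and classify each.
f'(x) = x^2 + 3*x + 2

Solve f'(x) = 0:
  Factor: x^2 + 3*x + 2 = (x + 1)*(x + 2) = 0.
  ⇒ x = -2, -1

f''(x) = 2*x + 3
Second-derivative test at each critical point:
  f''(-2) = -1 < 0 → local maximum
  f''(-1) = 1 > 0 → local minimum

Critical points: x = -2 (local maximum); x = -1 (local minimum)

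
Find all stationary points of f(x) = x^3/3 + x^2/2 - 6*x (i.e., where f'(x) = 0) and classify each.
f'(x) = x^2 + x - 6

Solve f'(x) = 0:
  Factor: x^2 + x - 6 = (x - 2)*(x + 3) = 0.
  ⇒ x = -3, 2

f''(x) = 2*x + 1
Second-derivative test at each critical point:
  f''(-3) = -5 < 0 → local maximum
  f''(2) = 5 > 0 → local minimum

Critical points: x = -3 (local maximum); x = 2 (local minimum)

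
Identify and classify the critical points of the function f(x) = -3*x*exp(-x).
f'(x) = 3*(x - 1)*exp(-x)

Solve f'(x) = 0:
  f'(x) = (3*x - 3)·exp(-x) and exp(-x) > 0 for every x, so f'(x) = 0 ⇔ 3*x - 3 = 0.
  Factor: 3*x - 3 = 3*(x - 1) = 0.
  ⇒ x = 1

f''(x) = 3*(2 - x)*exp(-x)
Second-derivative test at each critical point:
  f''(1) = 1.1036 > 0 → local minimum

Critical points: x = 1 (local minimum)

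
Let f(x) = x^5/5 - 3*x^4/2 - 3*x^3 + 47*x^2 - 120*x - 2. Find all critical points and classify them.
f'(x) = x^4 - 6*x^3 - 9*x^2 + 94*x - 120

Solve f'(x) = 0:
  Factor: x^4 - 6*x^3 - 9*x^2 + 94*x - 120 = (x - 5)*(x - 3)*(x - 2)*(x + 4) = 0.
  ⇒ x = -4, 2, 3, 5

f''(x) = 4*x^3 - 18*x^2 - 18*x + 94
Second-derivative test at each critical point:
  f''(-4) = -378 < 0 → local maximum
  f''(2) = 18 > 0 → local minimum
  f''(3) = -14 < 0 → local maximum
  f''(5) = 54 > 0 → local minimum

Critical points: x = -4 (local maximum); x = 2 (local minimum); x = 3 (local maximum); x = 5 (local minimum)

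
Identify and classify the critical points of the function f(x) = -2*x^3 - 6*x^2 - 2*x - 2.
f'(x) = -6*x^2 - 12*x - 2

Solve f'(x) = 0:
  Factor: -6*x^2 - 12*x - 2 = -2*(3*x^2 + 6*x + 1); 3*x^2 + 6*x + 1 = 0 has no rational roots; quadratic formula: x = (-6 ± √24)/6.
  ⇒ x = -1 - sqrt(6)/3 ≈ -1.8165, -1 + sqrt(6)/3 ≈ -0.1835

f''(x) = -12*x - 12
Second-derivative test at each critical point:
  f''(-1.8165) = 9.7980 > 0 → local minimum
  f''(-0.1835) = -9.7980 < 0 → local maximum

Critical points: x = -1 - sqrt(6)/3 ≈ -1.8165 (local minimum); x = -1 + sqrt(6)/3 ≈ -0.1835 (local maximum)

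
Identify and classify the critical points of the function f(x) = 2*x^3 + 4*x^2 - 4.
f'(x) = 2*x*(3*x + 4)

Solve f'(x) = 0:
  Factor: 6*x^2 + 8*x = 2*x*(3*x + 4) = 0.
  ⇒ x = -4/3, 0

f''(x) = 12*x + 8
Second-derivative test at each critical point:
  f''(-4/3) = -8 < 0 → local maximum
  f''(0) = 8 > 0 → local minimum

Critical points: x = -4/3 (local maximum); x = 0 (local minimum)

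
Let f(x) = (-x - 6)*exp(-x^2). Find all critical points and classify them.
f'(x) = (2*x*(x + 6) - 1)*exp(-x^2)

Solve f'(x) = 0:
  f'(x) = (2*x^2 + 12*x - 1)·exp(-x^2) and exp(-x^2) > 0 for every x, so f'(x) = 0 ⇔ 2*x^2 + 12*x - 1 = 0.
  2*x^2 + 12*x - 1 = 0 has no rational roots; quadratic formula: x = (-12 ± √152)/4.
  ⇒ x = -sqrt(38)/2 - 3 ≈ -6.0822, -3 + sqrt(38)/2 ≈ 0.0822

f''(x) = 2*(-2*x^2*(x + 6) + 3*x + 6)*exp(-x^2)
Second-derivative test at each critical point:
  f''(-6.0822) = -1.059e-15 < 0 → local maximum
  f''(0.0822) = 12.2458 > 0 → local minimum

Critical points: x = -sqrt(38)/2 - 3 ≈ -6.0822 (local maximum); x = -3 + sqrt(38)/2 ≈ 0.0822 (local minimum)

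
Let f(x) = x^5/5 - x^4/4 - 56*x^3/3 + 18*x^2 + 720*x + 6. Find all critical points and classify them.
f'(x) = x^4 - x^3 - 56*x^2 + 36*x + 720

Solve f'(x) = 0:
  Factor: x^4 - x^3 - 56*x^2 + 36*x + 720 = (x - 6)*(x - 5)*(x + 4)*(x + 6) = 0.
  ⇒ x = -6, -4, 5, 6

f''(x) = 4*x^3 - 3*x^2 - 112*x + 36
Second-derivative test at each critical point:
  f''(-6) = -264 < 0 → local maximum
  f''(-4) = 180 > 0 → local minimum
  f''(5) = -99 < 0 → local maximum
  f''(6) = 120 > 0 → local minimum

Critical points: x = -6 (local maximum); x = -4 (local minimum); x = 5 (local maximum); x = 6 (local minimum)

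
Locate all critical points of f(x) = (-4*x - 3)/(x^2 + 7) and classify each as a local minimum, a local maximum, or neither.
f'(x) = 2*(2*x^2 + 3*x - 14)/(x^4 + 14*x^2 + 49)

Solve f'(x) = 0:
  f'(x) = 2*(x - 2)*(2*x + 7)/(x^2 + 7)^2; the denominator is positive wherever f is defined, so f'(x) = 0 ⇔ 4*x^2 + 6*x - 28 = 0.
  Factor: 4*x^2 + 6*x - 28 = 2*(x - 2)*(2*x + 7) = 0.
  ⇒ x = -7/2, 2

f''(x) = 2*(-4*x^2*(4*x + 3) + 3*(4*x + 1)*(x^2 + 7))/(x^2 + 7)^3
Second-derivative test at each critical point:
  f''(-7/2) = -32/539 < 0 → local maximum
  f''(2) = 2/11 > 0 → local minimum

Critical points: x = -7/2 (local maximum); x = 2 (local minimum)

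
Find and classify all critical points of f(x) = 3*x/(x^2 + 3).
f'(x) = 3*(3 - x^2)/(x^4 + 6*x^2 + 9)

Solve f'(x) = 0:
  f'(x) = -3*(x^2 - 3)/(x^2 + 3)^2; the denominator is positive wherever f is defined, so f'(x) = 0 ⇔ 9 - 3*x^2 = 0.
  Factor: 9 - 3*x^2 = -3*(x^2 - 3); x^2 - 3 = 0 has no rational roots; quadratic formula: x = (0 ± √12)/2.
  ⇒ x = -sqrt(3) ≈ -1.7321, sqrt(3) ≈ 1.7321

f''(x) = 6*x*(x^2 - 9)/(x^2 + 3)^3
Second-derivative test at each critical point:
  f''(-1.7321) = 0.2887 > 0 → local minimum
  f''(1.7321) = -0.2887 < 0 → local maximum

Critical points: x = -sqrt(3) ≈ -1.7321 (local minimum); x = sqrt(3) ≈ 1.7321 (local maximum)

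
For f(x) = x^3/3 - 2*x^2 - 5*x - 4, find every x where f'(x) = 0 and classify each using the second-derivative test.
f'(x) = x^2 - 4*x - 5

Solve f'(x) = 0:
  Factor: x^2 - 4*x - 5 = (x - 5)*(x + 1) = 0.
  ⇒ x = -1, 5

f''(x) = 2*x - 4
Second-derivative test at each critical point:
  f''(-1) = -6 < 0 → local maximum
  f''(5) = 6 > 0 → local minimum

Critical points: x = -1 (local maximum); x = 5 (local minimum)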